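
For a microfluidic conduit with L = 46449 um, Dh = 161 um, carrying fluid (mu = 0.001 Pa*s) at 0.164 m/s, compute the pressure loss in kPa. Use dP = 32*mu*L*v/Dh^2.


Step 1: Convert to SI: L = 46449e-6 m, Dh = 161e-6 m
Step 2: dP = 32 * 0.001 * 46449e-6 * 0.164 / (161e-6)^2
Step 3: dP = 9404.13 Pa
Step 4: Convert to kPa: dP = 9.4 kPa


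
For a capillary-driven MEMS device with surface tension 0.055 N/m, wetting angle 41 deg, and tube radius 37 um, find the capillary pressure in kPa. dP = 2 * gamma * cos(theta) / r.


Step 1: cos(41 deg) = 0.7547
Step 2: Convert r to m: r = 37e-6 m
Step 3: dP = 2 * 0.055 * 0.7547 / 37e-6 = 2243.7 Pa
Step 4: Convert Pa to kPa (divide by 1000).
dP = 2.24 kPa


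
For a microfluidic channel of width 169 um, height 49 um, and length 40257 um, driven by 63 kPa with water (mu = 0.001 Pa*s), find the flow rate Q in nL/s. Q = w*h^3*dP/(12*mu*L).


Step 1: Convert all dimensions to SI (meters).
w = 169e-6 m, h = 49e-6 m, L = 40257e-6 m, dP = 63e3 Pa
Step 2: Q = w * h^3 * dP / (12 * mu * L)
Q = 169e-6 * (49e-6)^3 * 63e3 / (12 * 0.001 * 40257e-6) = 2.59294223e-09 m^3/s
Step 3: Convert Q from m^3/s to nL/s (1 m^3 = 1e12 nL, so multiply by 1e12).
Q = 2592.942 nL/s


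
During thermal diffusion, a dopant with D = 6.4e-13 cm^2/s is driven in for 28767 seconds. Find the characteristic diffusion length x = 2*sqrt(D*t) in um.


Step 1: Compute D*t = 6.4e-13 * 28767 = 1.841088e-08 cm^2
Step 2: sqrt(D*t) = 1.35687e-04 cm
Step 3: x = 2 * 1.35687e-04 cm = 2.71374e-04 cm
Step 4: Convert to um (1 cm = 1e4 um): x = 2.714 um


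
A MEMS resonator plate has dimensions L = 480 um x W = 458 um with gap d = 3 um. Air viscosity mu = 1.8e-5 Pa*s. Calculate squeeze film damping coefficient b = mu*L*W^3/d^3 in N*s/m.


Step 1: Convert to SI.
L = 480e-6 m, W = 458e-6 m, d = 3e-6 m
Step 2: W^3 = (458e-6)^3 = 9.61e-11 m^3
Step 3: d^3 = (3e-6)^3 = 2.70e-17 m^3
Step 4: b = 1.8e-5 * 480e-6 * 9.61e-11 / 2.70e-17
b = 3.07e-02 N*s/m


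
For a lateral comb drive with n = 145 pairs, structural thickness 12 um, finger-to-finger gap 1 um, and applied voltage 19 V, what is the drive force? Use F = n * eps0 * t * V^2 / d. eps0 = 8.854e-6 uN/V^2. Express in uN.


Step 1: Parameters: n=145, eps0=8.854e-6 uN/V^2, t=12 um, V=19 V, d=1 um
Step 2: V^2 = 361
Step 3: F = 145 * 8.854e-6 * 12 * 361 / 1
F = 5.562 uN


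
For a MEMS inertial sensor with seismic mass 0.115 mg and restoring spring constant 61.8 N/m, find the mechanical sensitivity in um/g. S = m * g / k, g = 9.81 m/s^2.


Step 1: Convert mass: m = 0.115 mg = 1.15e-07 kg
Step 2: S = m * g / k = 1.15e-07 * 9.81 / 61.8
Step 3: S = 1.83e-08 m/g
Step 4: Convert to um/g: S = 0.018 um/g


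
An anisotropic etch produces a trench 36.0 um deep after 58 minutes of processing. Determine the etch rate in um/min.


Step 1: Etch rate = depth / time
Step 2: rate = 36.0 / 58
rate = 0.621 um/min


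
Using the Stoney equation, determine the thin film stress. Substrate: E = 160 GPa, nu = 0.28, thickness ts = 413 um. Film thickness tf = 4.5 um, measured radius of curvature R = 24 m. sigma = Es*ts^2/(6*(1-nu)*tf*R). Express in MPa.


Step 1: Compute numerator: Es * ts^2 = 160 * 413^2 = 27291040 (GPa*um^2)
Step 2: Compute denominator (R in um): 6*(1-nu)*tf*R = 6*0.72*4.5*24e6 = 466560000.0 (um^2)
Step 3: sigma (GPa) = 27291040 / 466560000.0 = 5.8494e-02 GPa
Step 4: Convert to MPa (x1000): sigma = 58.5 MPa


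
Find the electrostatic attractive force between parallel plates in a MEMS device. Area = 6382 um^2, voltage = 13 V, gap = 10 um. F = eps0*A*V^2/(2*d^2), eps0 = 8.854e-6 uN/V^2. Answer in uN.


Step 1: Identify parameters.
eps0 = 8.854e-6 uN/V^2, A = 6382 um^2, V = 13 V, d = 10 um
Step 2: Compute V^2 = 13^2 = 169
Step 3: Compute d^2 = 10^2 = 100
Step 4: F = 0.5 * 8.854e-6 * 6382 * 169 / 100
F = 0.048 uN


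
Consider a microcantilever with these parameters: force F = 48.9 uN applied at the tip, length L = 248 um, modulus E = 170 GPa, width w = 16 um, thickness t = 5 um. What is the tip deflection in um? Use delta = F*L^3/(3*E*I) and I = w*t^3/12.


Step 1: Calculate the second moment of area.
I = w * t^3 / 12 = 16 * 5^3 / 12 = 166.6667 um^4
Step 2: Convert E to consistent units (1 GPa = 1000 uN/um^2).
E = 170 GPa = 170000 uN/um^2
Step 3: Calculate tip deflection.
delta = F * L^3 / (3 * E * I)
delta = 48.9 * 248^3 / (3 * 170000 * 166.6667)
delta = 8.775 um


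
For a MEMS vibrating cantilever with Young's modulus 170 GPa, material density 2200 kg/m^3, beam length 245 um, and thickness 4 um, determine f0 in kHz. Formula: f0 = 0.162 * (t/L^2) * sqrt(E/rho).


Step 1: Convert units to SI.
t_SI = 4e-6 m, L_SI = 245e-6 m
Step 2: Calculate sqrt(E/rho).
sqrt(170e9 / 2200) = 8790.49 m/s
Step 3: Compute f0.
f0 = 0.162 * 4e-6 / (245e-6)^2 * 8790.49 = 94897.8 Hz = 94.9 kHz


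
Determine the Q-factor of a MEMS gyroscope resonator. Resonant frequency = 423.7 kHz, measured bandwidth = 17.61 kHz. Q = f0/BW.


Step 1: Q = f0 / bandwidth
Step 2: Q = 423.7 / 17.61
Q = 24.1


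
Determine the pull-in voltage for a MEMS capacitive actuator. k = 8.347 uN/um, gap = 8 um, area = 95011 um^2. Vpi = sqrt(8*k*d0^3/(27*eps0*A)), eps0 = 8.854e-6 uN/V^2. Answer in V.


Step 1: Compute numerator: 8 * k * d0^3 = 8 * 8.347 * 8^3 = 34189.312
Step 2: Compute denominator: 27 * eps0 * A = 27 * 8.854e-6 * 95011 = 22.71314
Step 3: Vpi = sqrt(34189.312 / 22.71314)
Vpi = 38.8 V


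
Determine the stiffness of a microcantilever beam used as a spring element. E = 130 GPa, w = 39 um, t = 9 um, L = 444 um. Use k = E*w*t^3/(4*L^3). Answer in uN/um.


Step 1: Convert E to consistent units (1 GPa = 1000 uN/um^2).
E = 130 GPa = 130000 uN/um^2
Step 2: Compute t^3 = 9^3 = 729
Step 3: Compute L^3 = 444^3 = 87528384
Step 4: k = 130000 * 39 * 729 / (4 * 87528384)
k = 10.5567 uN/um


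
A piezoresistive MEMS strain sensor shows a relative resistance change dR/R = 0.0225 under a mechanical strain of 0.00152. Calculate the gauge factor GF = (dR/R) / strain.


Step 1: Identify values.
dR/R = 0.0225, strain = 0.00152
Step 2: GF = (dR/R) / strain = 0.0225 / 0.00152
GF = 14.8


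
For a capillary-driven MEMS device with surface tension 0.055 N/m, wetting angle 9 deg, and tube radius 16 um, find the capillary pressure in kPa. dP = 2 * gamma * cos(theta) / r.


Step 1: cos(9 deg) = 0.9877
Step 2: Convert r to m: r = 16e-6 m
Step 3: dP = 2 * 0.055 * 0.9877 / 16e-6 = 6790.4 Pa
Step 4: Convert Pa to kPa (divide by 1000).
dP = 6.79 kPa


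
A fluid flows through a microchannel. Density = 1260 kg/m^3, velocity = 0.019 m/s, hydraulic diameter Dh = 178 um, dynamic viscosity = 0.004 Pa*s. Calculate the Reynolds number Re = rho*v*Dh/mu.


Step 1: Convert Dh to meters: Dh = 178e-6 m
Step 2: Re = rho * v * Dh / mu
Re = 1260 * 0.019 * 178e-6 / 0.004
Re = 1.065


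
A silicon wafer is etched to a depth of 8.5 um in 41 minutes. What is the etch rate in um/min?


Step 1: Etch rate = depth / time
Step 2: rate = 8.5 / 41
rate = 0.207 um/min


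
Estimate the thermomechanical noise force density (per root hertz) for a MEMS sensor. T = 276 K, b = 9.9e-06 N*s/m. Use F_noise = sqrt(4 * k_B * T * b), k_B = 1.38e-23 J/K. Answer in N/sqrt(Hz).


Step 1: Compute 4 * k_B * T * b
= 4 * 1.38e-23 * 276 * 9.9e-06
= 1.5083e-25 N^2/Hz
Step 2: F_noise = sqrt(1.5083e-25)
F_noise = 3.88e-13 N/sqrt(Hz)


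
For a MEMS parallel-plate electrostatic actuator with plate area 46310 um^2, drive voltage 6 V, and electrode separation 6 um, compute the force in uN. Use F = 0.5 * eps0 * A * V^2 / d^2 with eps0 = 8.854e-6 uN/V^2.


Step 1: Identify parameters.
eps0 = 8.854e-6 uN/V^2, A = 46310 um^2, V = 6 V, d = 6 um
Step 2: Compute V^2 = 6^2 = 36
Step 3: Compute d^2 = 6^2 = 36
Step 4: F = 0.5 * 8.854e-6 * 46310 * 36 / 36
F = 0.205 uN


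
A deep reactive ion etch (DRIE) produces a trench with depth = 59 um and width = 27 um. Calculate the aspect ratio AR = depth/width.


Step 1: AR = depth / width
Step 2: AR = 59 / 27
AR = 2.2


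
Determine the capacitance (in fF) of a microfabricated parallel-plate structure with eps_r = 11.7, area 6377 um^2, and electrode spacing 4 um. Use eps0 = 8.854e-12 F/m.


Step 1: Convert area to m^2: A = 6377e-12 m^2
Step 2: Convert gap to m: d = 4e-6 m
Step 3: C = eps0 * eps_r * A / d
C = 8.854e-12 * 11.7 * 6377e-12 / 4e-6
Step 4: Convert to fF (multiply by 1e15).
C = 165.15 fF


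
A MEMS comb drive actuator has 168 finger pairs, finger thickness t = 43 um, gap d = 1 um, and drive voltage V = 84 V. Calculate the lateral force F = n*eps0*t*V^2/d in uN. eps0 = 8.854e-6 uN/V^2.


Step 1: Parameters: n=168, eps0=8.854e-6 uN/V^2, t=43 um, V=84 V, d=1 um
Step 2: V^2 = 7056
Step 3: F = 168 * 8.854e-6 * 43 * 7056 / 1
F = 451.311 uN


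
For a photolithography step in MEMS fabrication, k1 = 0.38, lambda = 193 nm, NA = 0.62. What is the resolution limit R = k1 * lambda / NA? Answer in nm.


Step 1: Identify values: k1 = 0.38, lambda = 193 nm, NA = 0.62
Step 2: R = k1 * lambda / NA
R = 0.38 * 193 / 0.62
R = 118.3 nm


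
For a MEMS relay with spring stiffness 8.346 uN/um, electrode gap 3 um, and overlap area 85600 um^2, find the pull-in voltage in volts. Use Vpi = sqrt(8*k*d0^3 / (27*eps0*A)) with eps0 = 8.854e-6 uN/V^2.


Step 1: Compute numerator: 8 * k * d0^3 = 8 * 8.346 * 3^3 = 1802.736
Step 2: Compute denominator: 27 * eps0 * A = 27 * 8.854e-6 * 85600 = 20.463365
Step 3: Vpi = sqrt(1802.736 / 20.463365)
Vpi = 9.39 V


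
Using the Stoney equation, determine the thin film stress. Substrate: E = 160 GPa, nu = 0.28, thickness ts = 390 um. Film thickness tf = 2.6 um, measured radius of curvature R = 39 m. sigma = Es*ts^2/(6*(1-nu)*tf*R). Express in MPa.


Step 1: Compute numerator: Es * ts^2 = 160 * 390^2 = 24336000 (GPa*um^2)
Step 2: Compute denominator (R in um): 6*(1-nu)*tf*R = 6*0.72*2.6*39e6 = 438048000.0 (um^2)
Step 3: sigma (GPa) = 24336000 / 438048000.0 = 5.5556e-02 GPa
Step 4: Convert to MPa (x1000): sigma = 55.6 MPa


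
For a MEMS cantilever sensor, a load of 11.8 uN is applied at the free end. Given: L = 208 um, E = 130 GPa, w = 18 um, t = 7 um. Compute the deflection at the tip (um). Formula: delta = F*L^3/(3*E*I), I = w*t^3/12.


Step 1: Calculate the second moment of area.
I = w * t^3 / 12 = 18 * 7^3 / 12 = 514.5 um^4
Step 2: Convert E to consistent units (1 GPa = 1000 uN/um^2).
E = 130 GPa = 130000 uN/um^2
Step 3: Calculate tip deflection.
delta = F * L^3 / (3 * E * I)
delta = 11.8 * 208^3 / (3 * 130000 * 514.5)
delta = 0.5292 um


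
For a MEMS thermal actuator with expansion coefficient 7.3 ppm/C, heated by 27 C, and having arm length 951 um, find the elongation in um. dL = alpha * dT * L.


Step 1: Convert CTE: alpha = 7.3 ppm/C = 7.3e-6 /C
Step 2: dL = 7.3e-6 * 27 * 951
dL = 0.1874 um


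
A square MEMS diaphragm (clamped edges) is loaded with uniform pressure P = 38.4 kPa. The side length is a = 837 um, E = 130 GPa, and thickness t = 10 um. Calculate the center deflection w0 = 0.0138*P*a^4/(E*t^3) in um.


Step 1: Convert pressure to compatible units (E is in GPa, so P in GPa).
P = 38.4 kPa = 38.4e-6 GPa
Step 2: Compute numerator: 0.0138 * P * a^4.
a^4 = 837^4 = 490796923761
numerator = 0.0138 * 38.4e-6 * 490796923761 = 2.600831e+05
Step 3: Compute denominator: E * t^3 = 130 * 10^3 = 130000
Step 4: w0 = numerator / denominator = 2.600831e+05 / 130000 = 2.0006 um


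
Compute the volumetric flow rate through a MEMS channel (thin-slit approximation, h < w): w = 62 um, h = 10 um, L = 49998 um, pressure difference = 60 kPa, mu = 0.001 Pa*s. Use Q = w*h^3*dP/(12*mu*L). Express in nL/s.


Step 1: Convert all dimensions to SI (meters).
w = 62e-6 m, h = 10e-6 m, L = 49998e-6 m, dP = 60e3 Pa
Step 2: Q = w * h^3 * dP / (12 * mu * L)
Q = 62e-6 * (10e-6)^3 * 60e3 / (12 * 0.001 * 49998e-6) = 6.2e-12 m^3/s
Step 3: Convert Q from m^3/s to nL/s (1 m^3 = 1e12 nL, so multiply by 1e12).
Q = 6.2 nL/s


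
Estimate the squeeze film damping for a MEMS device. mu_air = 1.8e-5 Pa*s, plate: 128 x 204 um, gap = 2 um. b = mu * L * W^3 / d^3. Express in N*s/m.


Step 1: Convert to SI.
L = 128e-6 m, W = 204e-6 m, d = 2e-6 m
Step 2: W^3 = (204e-6)^3 = 8.49e-12 m^3
Step 3: d^3 = (2e-6)^3 = 8.00e-18 m^3
Step 4: b = 1.8e-5 * 128e-6 * 8.49e-12 / 8.00e-18
b = 2.45e-03 N*s/m


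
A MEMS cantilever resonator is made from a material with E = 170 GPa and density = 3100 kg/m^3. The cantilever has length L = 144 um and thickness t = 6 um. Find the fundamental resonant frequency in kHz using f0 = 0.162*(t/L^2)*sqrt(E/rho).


Step 1: Convert units to SI.
t_SI = 6e-6 m, L_SI = 144e-6 m
Step 2: Calculate sqrt(E/rho).
sqrt(170e9 / 3100) = 7405.32 m/s
Step 3: Compute f0.
f0 = 0.162 * 6e-6 / (144e-6)^2 * 7405.32 = 347124.4 Hz = 347.12 kHz


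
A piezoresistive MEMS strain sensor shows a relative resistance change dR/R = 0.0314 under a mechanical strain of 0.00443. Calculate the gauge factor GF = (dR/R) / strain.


Step 1: Identify values.
dR/R = 0.0314, strain = 0.00443
Step 2: GF = (dR/R) / strain = 0.0314 / 0.00443
GF = 7.1


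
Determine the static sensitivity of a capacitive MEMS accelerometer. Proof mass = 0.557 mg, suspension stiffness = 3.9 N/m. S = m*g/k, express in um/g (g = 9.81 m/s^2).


Step 1: Convert mass: m = 0.557 mg = 5.57e-07 kg
Step 2: S = m * g / k = 5.57e-07 * 9.81 / 3.9
Step 3: S = 1.40e-06 m/g
Step 4: Convert to um/g: S = 1.401 um/g


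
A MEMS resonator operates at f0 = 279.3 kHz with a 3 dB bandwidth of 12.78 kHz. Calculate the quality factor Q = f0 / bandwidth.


Step 1: Q = f0 / bandwidth
Step 2: Q = 279.3 / 12.78
Q = 21.9


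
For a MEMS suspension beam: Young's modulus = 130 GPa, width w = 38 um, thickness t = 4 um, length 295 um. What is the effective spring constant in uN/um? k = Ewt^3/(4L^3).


Step 1: Convert E to consistent units (1 GPa = 1000 uN/um^2).
E = 130 GPa = 130000 uN/um^2
Step 2: Compute t^3 = 4^3 = 64
Step 3: Compute L^3 = 295^3 = 25672375
Step 4: k = 130000 * 38 * 64 / (4 * 25672375)
k = 3.0788 uN/um


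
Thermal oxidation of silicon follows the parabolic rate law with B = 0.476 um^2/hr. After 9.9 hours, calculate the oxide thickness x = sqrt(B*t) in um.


Step 1: Compute B*t = 0.476 * 9.9 = 4.7124
Step 2: x = sqrt(4.7124)
x = 2.171 um


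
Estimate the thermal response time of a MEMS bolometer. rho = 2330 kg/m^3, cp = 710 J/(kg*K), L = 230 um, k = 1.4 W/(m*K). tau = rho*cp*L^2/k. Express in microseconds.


Step 1: Convert L to m: L = 230e-6 m
Step 2: L^2 = (230e-6)^2 = 5.29e-08 m^2
Step 3: tau = 2330 * 710 * 5.29e-08 / 1.4 = 6.250890714e-02 s
Step 4: Convert to microseconds (multiply by 1e6).
tau = 62508.907 us


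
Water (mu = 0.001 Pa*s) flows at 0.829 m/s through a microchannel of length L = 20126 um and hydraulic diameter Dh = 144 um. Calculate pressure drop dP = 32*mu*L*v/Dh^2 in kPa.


Step 1: Convert to SI: L = 20126e-6 m, Dh = 144e-6 m
Step 2: dP = 32 * 0.001 * 20126e-6 * 0.829 / (144e-6)^2
Step 3: dP = 25747.61 Pa
Step 4: Convert to kPa: dP = 25.75 kPa


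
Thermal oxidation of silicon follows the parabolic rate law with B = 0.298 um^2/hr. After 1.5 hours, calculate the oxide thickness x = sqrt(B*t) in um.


Step 1: Compute B*t = 0.298 * 1.5 = 0.447
Step 2: x = sqrt(0.447)
x = 0.669 um


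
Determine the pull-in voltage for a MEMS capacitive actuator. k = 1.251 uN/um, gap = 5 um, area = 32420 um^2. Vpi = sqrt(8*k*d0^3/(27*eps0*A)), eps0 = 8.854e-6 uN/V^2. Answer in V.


Step 1: Compute numerator: 8 * k * d0^3 = 8 * 1.251 * 5^3 = 1251.0
Step 2: Compute denominator: 27 * eps0 * A = 27 * 8.854e-6 * 32420 = 7.75026
Step 3: Vpi = sqrt(1251.0 / 7.75026)
Vpi = 12.7 V


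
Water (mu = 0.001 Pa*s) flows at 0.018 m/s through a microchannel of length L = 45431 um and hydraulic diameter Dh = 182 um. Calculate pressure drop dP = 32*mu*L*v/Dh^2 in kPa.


Step 1: Convert to SI: L = 45431e-6 m, Dh = 182e-6 m
Step 2: dP = 32 * 0.001 * 45431e-6 * 0.018 / (182e-6)^2
Step 3: dP = 790.01 Pa
Step 4: Convert to kPa: dP = 0.79 kPa


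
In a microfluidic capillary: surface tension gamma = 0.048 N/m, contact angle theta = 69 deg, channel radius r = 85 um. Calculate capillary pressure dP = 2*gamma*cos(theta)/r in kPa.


Step 1: cos(69 deg) = 0.3584
Step 2: Convert r to m: r = 85e-6 m
Step 3: dP = 2 * 0.048 * 0.3584 / 85e-6 = 404.8 Pa
Step 4: Convert Pa to kPa (divide by 1000).
dP = 0.4 kPa


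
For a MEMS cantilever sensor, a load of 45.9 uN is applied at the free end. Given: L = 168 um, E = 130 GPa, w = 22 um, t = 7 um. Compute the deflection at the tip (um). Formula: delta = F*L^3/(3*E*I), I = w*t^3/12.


Step 1: Calculate the second moment of area.
I = w * t^3 / 12 = 22 * 7^3 / 12 = 628.8333 um^4
Step 2: Convert E to consistent units (1 GPa = 1000 uN/um^2).
E = 130 GPa = 130000 uN/um^2
Step 3: Calculate tip deflection.
delta = F * L^3 / (3 * E * I)
delta = 45.9 * 168^3 / (3 * 130000 * 628.8333)
delta = 0.8874 um


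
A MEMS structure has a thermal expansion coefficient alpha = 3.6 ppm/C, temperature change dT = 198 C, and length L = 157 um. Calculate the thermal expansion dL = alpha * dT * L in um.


Step 1: Convert CTE: alpha = 3.6 ppm/C = 3.6e-6 /C
Step 2: dL = 3.6e-6 * 198 * 157
dL = 0.1119 um


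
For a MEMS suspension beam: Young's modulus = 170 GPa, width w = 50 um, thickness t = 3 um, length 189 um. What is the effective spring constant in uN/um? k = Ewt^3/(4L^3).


Step 1: Convert E to consistent units (1 GPa = 1000 uN/um^2).
E = 170 GPa = 170000 uN/um^2
Step 2: Compute t^3 = 3^3 = 27
Step 3: Compute L^3 = 189^3 = 6751269
Step 4: k = 170000 * 50 * 27 / (4 * 6751269)
k = 8.4984 uN/um


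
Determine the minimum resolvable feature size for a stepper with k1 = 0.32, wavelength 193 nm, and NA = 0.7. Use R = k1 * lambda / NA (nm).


Step 1: Identify values: k1 = 0.32, lambda = 193 nm, NA = 0.7
Step 2: R = k1 * lambda / NA
R = 0.32 * 193 / 0.7
R = 88.2 nm


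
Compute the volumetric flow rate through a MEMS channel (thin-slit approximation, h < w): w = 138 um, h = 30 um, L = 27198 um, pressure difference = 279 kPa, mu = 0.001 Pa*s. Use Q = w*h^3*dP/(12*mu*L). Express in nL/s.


Step 1: Convert all dimensions to SI (meters).
w = 138e-6 m, h = 30e-6 m, L = 27198e-6 m, dP = 279e3 Pa
Step 2: Q = w * h^3 * dP / (12 * mu * L)
Q = 138e-6 * (30e-6)^3 * 279e3 / (12 * 0.001 * 27198e-6) = 3.18514229e-09 m^3/s
Step 3: Convert Q from m^3/s to nL/s (1 m^3 = 1e12 nL, so multiply by 1e12).
Q = 3185.142 nL/s


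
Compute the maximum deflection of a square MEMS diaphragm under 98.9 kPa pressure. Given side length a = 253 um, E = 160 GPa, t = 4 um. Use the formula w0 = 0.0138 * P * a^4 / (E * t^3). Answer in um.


Step 1: Convert pressure to compatible units (E is in GPa, so P in GPa).
P = 98.9 kPa = 98.9e-6 GPa
Step 2: Compute numerator: 0.0138 * P * a^4.
a^4 = 253^4 = 4097152081
numerator = 0.0138 * 98.9e-6 * 4097152081 = 5.59188e+03
Step 3: Compute denominator: E * t^3 = 160 * 4^3 = 10240
Step 4: w0 = numerator / denominator = 5.59188e+03 / 10240 = 0.5461 um


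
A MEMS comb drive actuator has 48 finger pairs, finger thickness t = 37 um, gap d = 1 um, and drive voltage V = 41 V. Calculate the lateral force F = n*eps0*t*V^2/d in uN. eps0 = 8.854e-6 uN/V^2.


Step 1: Parameters: n=48, eps0=8.854e-6 uN/V^2, t=37 um, V=41 V, d=1 um
Step 2: V^2 = 1681
Step 3: F = 48 * 8.854e-6 * 37 * 1681 / 1
F = 26.433 uN


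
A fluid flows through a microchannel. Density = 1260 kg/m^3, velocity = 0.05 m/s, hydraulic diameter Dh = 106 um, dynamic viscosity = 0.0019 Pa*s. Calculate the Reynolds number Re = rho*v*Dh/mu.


Step 1: Convert Dh to meters: Dh = 106e-6 m
Step 2: Re = rho * v * Dh / mu
Re = 1260 * 0.05 * 106e-6 / 0.0019
Re = 3.515


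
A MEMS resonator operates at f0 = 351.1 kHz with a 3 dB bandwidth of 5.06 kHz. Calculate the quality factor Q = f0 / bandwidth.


Step 1: Q = f0 / bandwidth
Step 2: Q = 351.1 / 5.06
Q = 69.4


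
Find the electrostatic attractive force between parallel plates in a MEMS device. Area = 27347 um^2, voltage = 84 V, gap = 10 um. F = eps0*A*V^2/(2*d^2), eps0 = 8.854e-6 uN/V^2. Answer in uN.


Step 1: Identify parameters.
eps0 = 8.854e-6 uN/V^2, A = 27347 um^2, V = 84 V, d = 10 um
Step 2: Compute V^2 = 84^2 = 7056
Step 3: Compute d^2 = 10^2 = 100
Step 4: F = 0.5 * 8.854e-6 * 27347 * 7056 / 100
F = 8.542 uN


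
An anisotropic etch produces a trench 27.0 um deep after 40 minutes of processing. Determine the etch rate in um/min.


Step 1: Etch rate = depth / time
Step 2: rate = 27.0 / 40
rate = 0.675 um/min


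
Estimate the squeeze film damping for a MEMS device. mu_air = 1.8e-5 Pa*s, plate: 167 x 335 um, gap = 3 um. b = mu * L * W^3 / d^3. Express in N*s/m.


Step 1: Convert to SI.
L = 167e-6 m, W = 335e-6 m, d = 3e-6 m
Step 2: W^3 = (335e-6)^3 = 3.76e-11 m^3
Step 3: d^3 = (3e-6)^3 = 2.70e-17 m^3
Step 4: b = 1.8e-5 * 167e-6 * 3.76e-11 / 2.70e-17
b = 4.19e-03 N*s/m


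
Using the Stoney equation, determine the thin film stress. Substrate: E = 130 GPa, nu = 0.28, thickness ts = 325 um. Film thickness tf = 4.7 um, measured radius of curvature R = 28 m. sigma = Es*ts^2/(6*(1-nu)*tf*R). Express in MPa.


Step 1: Compute numerator: Es * ts^2 = 130 * 325^2 = 13731250 (GPa*um^2)
Step 2: Compute denominator (R in um): 6*(1-nu)*tf*R = 6*0.72*4.7*28e6 = 568512000.0 (um^2)
Step 3: sigma (GPa) = 13731250 / 568512000.0 = 2.4153e-02 GPa
Step 4: Convert to MPa (x1000): sigma = 24.2 MPa


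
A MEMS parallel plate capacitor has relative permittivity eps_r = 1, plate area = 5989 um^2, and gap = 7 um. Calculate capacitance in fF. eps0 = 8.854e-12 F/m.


Step 1: Convert area to m^2: A = 5989e-12 m^2
Step 2: Convert gap to m: d = 7e-6 m
Step 3: C = eps0 * eps_r * A / d
C = 8.854e-12 * 1 * 5989e-12 / 7e-6
Step 4: Convert to fF (multiply by 1e15).
C = 7.58 fF


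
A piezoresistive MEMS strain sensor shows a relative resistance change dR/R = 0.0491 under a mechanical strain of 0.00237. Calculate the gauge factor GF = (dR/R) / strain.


Step 1: Identify values.
dR/R = 0.0491, strain = 0.00237
Step 2: GF = (dR/R) / strain = 0.0491 / 0.00237
GF = 20.7


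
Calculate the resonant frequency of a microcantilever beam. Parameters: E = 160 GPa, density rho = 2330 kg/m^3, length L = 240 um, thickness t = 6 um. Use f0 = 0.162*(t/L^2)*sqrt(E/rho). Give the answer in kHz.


Step 1: Convert units to SI.
t_SI = 6e-6 m, L_SI = 240e-6 m
Step 2: Calculate sqrt(E/rho).
sqrt(160e9 / 2330) = 8286.71 m/s
Step 3: Compute f0.
f0 = 0.162 * 6e-6 / (240e-6)^2 * 8286.71 = 139838.2 Hz = 139.84 kHz


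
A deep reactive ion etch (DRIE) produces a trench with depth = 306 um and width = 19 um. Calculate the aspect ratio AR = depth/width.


Step 1: AR = depth / width
Step 2: AR = 306 / 19
AR = 16.1


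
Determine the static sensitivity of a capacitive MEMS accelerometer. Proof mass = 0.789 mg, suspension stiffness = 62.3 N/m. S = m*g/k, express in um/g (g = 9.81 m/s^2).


Step 1: Convert mass: m = 0.789 mg = 7.89e-07 kg
Step 2: S = m * g / k = 7.89e-07 * 9.81 / 62.3
Step 3: S = 1.24e-07 m/g
Step 4: Convert to um/g: S = 0.124 um/g


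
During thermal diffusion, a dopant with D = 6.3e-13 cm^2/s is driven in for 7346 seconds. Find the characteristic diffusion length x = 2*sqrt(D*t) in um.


Step 1: Compute D*t = 6.3e-13 * 7346 = 4.62798e-09 cm^2
Step 2: sqrt(D*t) = 6.80293e-05 cm
Step 3: x = 2 * 6.80293e-05 cm = 1.360586e-04 cm
Step 4: Convert to um (1 cm = 1e4 um): x = 1.361 um


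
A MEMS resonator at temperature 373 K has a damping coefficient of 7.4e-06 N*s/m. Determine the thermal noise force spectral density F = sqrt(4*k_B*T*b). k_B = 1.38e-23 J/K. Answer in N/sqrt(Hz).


Step 1: Compute 4 * k_B * T * b
= 4 * 1.38e-23 * 373 * 7.4e-06
= 1.5236e-25 N^2/Hz
Step 2: F_noise = sqrt(1.5236e-25)
F_noise = 3.90e-13 N/sqrt(Hz)


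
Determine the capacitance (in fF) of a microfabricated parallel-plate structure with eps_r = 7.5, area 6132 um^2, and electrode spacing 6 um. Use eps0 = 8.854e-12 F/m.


Step 1: Convert area to m^2: A = 6132e-12 m^2
Step 2: Convert gap to m: d = 6e-6 m
Step 3: C = eps0 * eps_r * A / d
C = 8.854e-12 * 7.5 * 6132e-12 / 6e-6
Step 4: Convert to fF (multiply by 1e15).
C = 67.87 fF


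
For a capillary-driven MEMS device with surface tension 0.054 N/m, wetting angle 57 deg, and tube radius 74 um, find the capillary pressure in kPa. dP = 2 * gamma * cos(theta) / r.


Step 1: cos(57 deg) = 0.5446
Step 2: Convert r to m: r = 74e-6 m
Step 3: dP = 2 * 0.054 * 0.5446 / 74e-6 = 794.8 Pa
Step 4: Convert Pa to kPa (divide by 1000).
dP = 0.79 kPa


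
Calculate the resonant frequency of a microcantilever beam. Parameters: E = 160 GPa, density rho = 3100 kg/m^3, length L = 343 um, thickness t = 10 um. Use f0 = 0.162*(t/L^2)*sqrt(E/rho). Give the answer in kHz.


Step 1: Convert units to SI.
t_SI = 10e-6 m, L_SI = 343e-6 m
Step 2: Calculate sqrt(E/rho).
sqrt(160e9 / 3100) = 7184.21 m/s
Step 3: Compute f0.
f0 = 0.162 * 10e-6 / (343e-6)^2 * 7184.21 = 98924.9 Hz = 98.92 kHz


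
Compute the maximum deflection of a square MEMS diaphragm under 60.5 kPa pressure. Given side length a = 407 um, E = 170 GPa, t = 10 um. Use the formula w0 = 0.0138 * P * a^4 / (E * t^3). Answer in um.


Step 1: Convert pressure to compatible units (E is in GPa, so P in GPa).
P = 60.5 kPa = 60.5e-6 GPa
Step 2: Compute numerator: 0.0138 * P * a^4.
a^4 = 407^4 = 27439591201
numerator = 0.0138 * 60.5e-6 * 27439591201 = 2.29093e+04
Step 3: Compute denominator: E * t^3 = 170 * 10^3 = 170000
Step 4: w0 = numerator / denominator = 2.29093e+04 / 170000 = 0.1348 um


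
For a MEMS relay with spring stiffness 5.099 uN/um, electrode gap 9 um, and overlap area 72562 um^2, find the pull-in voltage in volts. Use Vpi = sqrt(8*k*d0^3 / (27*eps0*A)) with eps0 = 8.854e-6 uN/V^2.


Step 1: Compute numerator: 8 * k * d0^3 = 8 * 5.099 * 9^3 = 29737.368
Step 2: Compute denominator: 27 * eps0 * A = 27 * 8.854e-6 * 72562 = 17.346527
Step 3: Vpi = sqrt(29737.368 / 17.346527)
Vpi = 41.4 V


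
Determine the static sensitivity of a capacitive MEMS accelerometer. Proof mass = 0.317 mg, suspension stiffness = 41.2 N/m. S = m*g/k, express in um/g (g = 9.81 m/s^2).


Step 1: Convert mass: m = 0.317 mg = 3.17e-07 kg
Step 2: S = m * g / k = 3.17e-07 * 9.81 / 41.2
Step 3: S = 7.55e-08 m/g
Step 4: Convert to um/g: S = 0.075 um/g


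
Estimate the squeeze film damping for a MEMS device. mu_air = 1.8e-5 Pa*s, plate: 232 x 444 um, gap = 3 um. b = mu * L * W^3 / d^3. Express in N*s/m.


Step 1: Convert to SI.
L = 232e-6 m, W = 444e-6 m, d = 3e-6 m
Step 2: W^3 = (444e-6)^3 = 8.75e-11 m^3
Step 3: d^3 = (3e-6)^3 = 2.70e-17 m^3
Step 4: b = 1.8e-5 * 232e-6 * 8.75e-11 / 2.70e-17
b = 1.35e-02 N*s/m


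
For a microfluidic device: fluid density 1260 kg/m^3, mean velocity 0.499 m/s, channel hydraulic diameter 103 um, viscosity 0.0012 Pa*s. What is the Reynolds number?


Step 1: Convert Dh to meters: Dh = 103e-6 m
Step 2: Re = rho * v * Dh / mu
Re = 1260 * 0.499 * 103e-6 / 0.0012
Re = 53.967


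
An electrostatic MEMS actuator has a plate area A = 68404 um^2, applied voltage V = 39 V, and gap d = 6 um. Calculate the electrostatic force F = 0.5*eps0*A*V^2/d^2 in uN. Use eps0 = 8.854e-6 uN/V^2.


Step 1: Identify parameters.
eps0 = 8.854e-6 uN/V^2, A = 68404 um^2, V = 39 V, d = 6 um
Step 2: Compute V^2 = 39^2 = 1521
Step 3: Compute d^2 = 6^2 = 36
Step 4: F = 0.5 * 8.854e-6 * 68404 * 1521 / 36
F = 12.794 uN


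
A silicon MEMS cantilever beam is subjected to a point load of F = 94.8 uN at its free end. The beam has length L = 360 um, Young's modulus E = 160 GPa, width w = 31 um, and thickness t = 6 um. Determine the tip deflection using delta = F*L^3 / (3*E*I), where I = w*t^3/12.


Step 1: Calculate the second moment of area.
I = w * t^3 / 12 = 31 * 6^3 / 12 = 558.0 um^4
Step 2: Convert E to consistent units (1 GPa = 1000 uN/um^2).
E = 160 GPa = 160000 uN/um^2
Step 3: Calculate tip deflection.
delta = F * L^3 / (3 * E * I)
delta = 94.8 * 360^3 / (3 * 160000 * 558.0)
delta = 16.5135 um


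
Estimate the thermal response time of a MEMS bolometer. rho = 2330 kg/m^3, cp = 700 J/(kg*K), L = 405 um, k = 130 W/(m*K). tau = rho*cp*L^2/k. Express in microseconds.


Step 1: Convert L to m: L = 405e-6 m
Step 2: L^2 = (405e-6)^2 = 1.64025e-07 m^2
Step 3: tau = 2330 * 700 * 1.64025e-07 / 130 = 2.05788288e-03 s
Step 4: Convert to microseconds (multiply by 1e6).
tau = 2057.883 us


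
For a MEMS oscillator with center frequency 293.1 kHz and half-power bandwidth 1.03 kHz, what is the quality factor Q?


Step 1: Q = f0 / bandwidth
Step 2: Q = 293.1 / 1.03
Q = 284.6


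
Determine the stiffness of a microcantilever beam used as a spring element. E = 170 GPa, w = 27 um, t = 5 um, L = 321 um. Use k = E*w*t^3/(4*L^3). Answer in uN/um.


Step 1: Convert E to consistent units (1 GPa = 1000 uN/um^2).
E = 170 GPa = 170000 uN/um^2
Step 2: Compute t^3 = 5^3 = 125
Step 3: Compute L^3 = 321^3 = 33076161
Step 4: k = 170000 * 27 * 125 / (4 * 33076161)
k = 4.3366 uN/um


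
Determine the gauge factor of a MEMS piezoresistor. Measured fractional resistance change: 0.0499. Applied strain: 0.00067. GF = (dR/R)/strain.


Step 1: Identify values.
dR/R = 0.0499, strain = 0.00067
Step 2: GF = (dR/R) / strain = 0.0499 / 0.00067
GF = 74.5


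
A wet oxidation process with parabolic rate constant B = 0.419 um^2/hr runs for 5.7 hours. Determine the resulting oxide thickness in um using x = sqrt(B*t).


Step 1: Compute B*t = 0.419 * 5.7 = 2.3883
Step 2: x = sqrt(2.3883)
x = 1.545 um


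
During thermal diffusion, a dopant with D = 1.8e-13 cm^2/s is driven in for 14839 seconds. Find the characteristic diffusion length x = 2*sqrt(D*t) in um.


Step 1: Compute D*t = 1.8e-13 * 14839 = 2.67102e-09 cm^2
Step 2: sqrt(D*t) = 5.16819e-05 cm
Step 3: x = 2 * 5.16819e-05 cm = 1.033638e-04 cm
Step 4: Convert to um (1 cm = 1e4 um): x = 1.034 um


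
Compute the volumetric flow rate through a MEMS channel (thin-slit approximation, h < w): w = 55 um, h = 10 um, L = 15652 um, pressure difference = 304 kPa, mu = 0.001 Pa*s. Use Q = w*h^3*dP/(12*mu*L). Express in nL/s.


Step 1: Convert all dimensions to SI (meters).
w = 55e-6 m, h = 10e-6 m, L = 15652e-6 m, dP = 304e3 Pa
Step 2: Q = w * h^3 * dP / (12 * mu * L)
Q = 55e-6 * (10e-6)^3 * 304e3 / (12 * 0.001 * 15652e-6) = 8.90195e-11 m^3/s
Step 3: Convert Q from m^3/s to nL/s (1 m^3 = 1e12 nL, so multiply by 1e12).
Q = 89.02 nL/s


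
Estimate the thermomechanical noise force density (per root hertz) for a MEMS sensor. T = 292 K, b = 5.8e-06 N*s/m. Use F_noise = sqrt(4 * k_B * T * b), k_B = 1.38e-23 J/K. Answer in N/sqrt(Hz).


Step 1: Compute 4 * k_B * T * b
= 4 * 1.38e-23 * 292 * 5.8e-06
= 9.3487e-26 N^2/Hz
Step 2: F_noise = sqrt(9.3487e-26)
F_noise = 3.06e-13 N/sqrt(Hz)


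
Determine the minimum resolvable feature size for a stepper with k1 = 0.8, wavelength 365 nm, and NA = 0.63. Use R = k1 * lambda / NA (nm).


Step 1: Identify values: k1 = 0.8, lambda = 365 nm, NA = 0.63
Step 2: R = k1 * lambda / NA
R = 0.8 * 365 / 0.63
R = 463.5 nm


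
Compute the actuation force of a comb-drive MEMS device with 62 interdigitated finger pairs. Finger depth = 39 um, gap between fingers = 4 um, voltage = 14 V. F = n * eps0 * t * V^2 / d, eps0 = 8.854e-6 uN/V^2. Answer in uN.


Step 1: Parameters: n=62, eps0=8.854e-6 uN/V^2, t=39 um, V=14 V, d=4 um
Step 2: V^2 = 196
Step 3: F = 62 * 8.854e-6 * 39 * 196 / 4
F = 1.049 uN


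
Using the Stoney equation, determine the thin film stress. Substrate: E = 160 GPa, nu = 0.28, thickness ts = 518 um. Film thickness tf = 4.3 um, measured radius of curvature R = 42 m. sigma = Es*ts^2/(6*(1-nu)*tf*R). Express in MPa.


Step 1: Compute numerator: Es * ts^2 = 160 * 518^2 = 42931840 (GPa*um^2)
Step 2: Compute denominator (R in um): 6*(1-nu)*tf*R = 6*0.72*4.3*42e6 = 780192000.0 (um^2)
Step 3: sigma (GPa) = 42931840 / 780192000.0 = 5.5027e-02 GPa
Step 4: Convert to MPa (x1000): sigma = 55.0 MPa


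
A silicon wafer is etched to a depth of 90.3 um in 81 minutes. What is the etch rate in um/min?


Step 1: Etch rate = depth / time
Step 2: rate = 90.3 / 81
rate = 1.115 um/min


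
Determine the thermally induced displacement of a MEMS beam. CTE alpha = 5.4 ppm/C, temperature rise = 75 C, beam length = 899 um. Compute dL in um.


Step 1: Convert CTE: alpha = 5.4 ppm/C = 5.4e-6 /C
Step 2: dL = 5.4e-6 * 75 * 899
dL = 0.3641 um


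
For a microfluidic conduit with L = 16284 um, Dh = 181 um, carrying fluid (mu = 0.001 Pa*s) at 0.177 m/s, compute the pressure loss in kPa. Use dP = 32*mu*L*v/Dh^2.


Step 1: Convert to SI: L = 16284e-6 m, Dh = 181e-6 m
Step 2: dP = 32 * 0.001 * 16284e-6 * 0.177 / (181e-6)^2
Step 3: dP = 2815.32 Pa
Step 4: Convert to kPa: dP = 2.82 kPa


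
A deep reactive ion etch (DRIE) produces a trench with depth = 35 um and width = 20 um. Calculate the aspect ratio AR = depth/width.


Step 1: AR = depth / width
Step 2: AR = 35 / 20
AR = 1.8


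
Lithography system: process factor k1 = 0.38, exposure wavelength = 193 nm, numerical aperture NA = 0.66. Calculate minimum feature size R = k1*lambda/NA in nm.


Step 1: Identify values: k1 = 0.38, lambda = 193 nm, NA = 0.66
Step 2: R = k1 * lambda / NA
R = 0.38 * 193 / 0.66
R = 111.1 nm


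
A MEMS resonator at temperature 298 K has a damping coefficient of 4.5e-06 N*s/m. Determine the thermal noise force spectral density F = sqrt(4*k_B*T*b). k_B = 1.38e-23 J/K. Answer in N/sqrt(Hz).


Step 1: Compute 4 * k_B * T * b
= 4 * 1.38e-23 * 298 * 4.5e-06
= 7.4023e-26 N^2/Hz
Step 2: F_noise = sqrt(7.4023e-26)
F_noise = 2.72e-13 N/sqrt(Hz)


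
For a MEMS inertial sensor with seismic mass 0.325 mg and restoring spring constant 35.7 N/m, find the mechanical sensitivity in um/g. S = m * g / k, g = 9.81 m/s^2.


Step 1: Convert mass: m = 0.325 mg = 3.25e-07 kg
Step 2: S = m * g / k = 3.25e-07 * 9.81 / 35.7
Step 3: S = 8.93e-08 m/g
Step 4: Convert to um/g: S = 0.089 um/g


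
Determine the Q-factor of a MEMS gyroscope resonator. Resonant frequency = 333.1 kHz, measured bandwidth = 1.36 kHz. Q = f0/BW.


Step 1: Q = f0 / bandwidth
Step 2: Q = 333.1 / 1.36
Q = 244.9


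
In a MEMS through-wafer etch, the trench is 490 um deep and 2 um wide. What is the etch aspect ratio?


Step 1: AR = depth / width
Step 2: AR = 490 / 2
AR = 245.0


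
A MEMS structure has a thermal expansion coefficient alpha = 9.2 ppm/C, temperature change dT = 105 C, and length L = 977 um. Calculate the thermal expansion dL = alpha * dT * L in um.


Step 1: Convert CTE: alpha = 9.2 ppm/C = 9.2e-6 /C
Step 2: dL = 9.2e-6 * 105 * 977
dL = 0.9438 um


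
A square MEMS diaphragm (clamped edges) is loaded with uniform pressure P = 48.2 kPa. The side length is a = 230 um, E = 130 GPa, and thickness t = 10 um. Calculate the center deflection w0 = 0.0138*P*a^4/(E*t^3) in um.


Step 1: Convert pressure to compatible units (E is in GPa, so P in GPa).
P = 48.2 kPa = 48.2e-6 GPa
Step 2: Compute numerator: 0.0138 * P * a^4.
a^4 = 230^4 = 2798410000
numerator = 0.0138 * 48.2e-6 * 2798410000 = 1.8614e+03
Step 3: Compute denominator: E * t^3 = 130 * 10^3 = 130000
Step 4: w0 = numerator / denominator = 1.8614e+03 / 130000 = 0.0143 um


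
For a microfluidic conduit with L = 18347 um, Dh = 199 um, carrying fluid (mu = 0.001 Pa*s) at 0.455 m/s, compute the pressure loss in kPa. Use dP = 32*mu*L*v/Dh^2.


Step 1: Convert to SI: L = 18347e-6 m, Dh = 199e-6 m
Step 2: dP = 32 * 0.001 * 18347e-6 * 0.455 / (199e-6)^2
Step 3: dP = 6745.60 Pa
Step 4: Convert to kPa: dP = 6.75 kPa


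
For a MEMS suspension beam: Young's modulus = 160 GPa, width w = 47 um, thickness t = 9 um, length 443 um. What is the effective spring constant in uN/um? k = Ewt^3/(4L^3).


Step 1: Convert E to consistent units (1 GPa = 1000 uN/um^2).
E = 160 GPa = 160000 uN/um^2
Step 2: Compute t^3 = 9^3 = 729
Step 3: Compute L^3 = 443^3 = 86938307
Step 4: k = 160000 * 47 * 729 / (4 * 86938307)
k = 15.7643 uN/um


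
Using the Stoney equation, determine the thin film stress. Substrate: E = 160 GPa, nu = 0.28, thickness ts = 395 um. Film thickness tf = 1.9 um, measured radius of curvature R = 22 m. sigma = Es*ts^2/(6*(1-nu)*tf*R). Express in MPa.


Step 1: Compute numerator: Es * ts^2 = 160 * 395^2 = 24964000 (GPa*um^2)
Step 2: Compute denominator (R in um): 6*(1-nu)*tf*R = 6*0.72*1.9*22e6 = 180576000.0 (um^2)
Step 3: sigma (GPa) = 24964000 / 180576000.0 = 1.38247e-01 GPa
Step 4: Convert to MPa (x1000): sigma = 138.2 MPa


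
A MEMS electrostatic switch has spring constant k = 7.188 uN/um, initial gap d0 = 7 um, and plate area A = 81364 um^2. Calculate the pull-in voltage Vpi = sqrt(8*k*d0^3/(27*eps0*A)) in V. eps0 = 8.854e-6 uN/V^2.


Step 1: Compute numerator: 8 * k * d0^3 = 8 * 7.188 * 7^3 = 19723.872
Step 2: Compute denominator: 27 * eps0 * A = 27 * 8.854e-6 * 81364 = 19.450715
Step 3: Vpi = sqrt(19723.872 / 19.450715)
Vpi = 31.84 V


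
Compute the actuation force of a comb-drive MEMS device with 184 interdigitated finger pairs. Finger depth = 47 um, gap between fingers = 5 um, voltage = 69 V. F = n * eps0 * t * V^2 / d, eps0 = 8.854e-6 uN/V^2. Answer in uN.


Step 1: Parameters: n=184, eps0=8.854e-6 uN/V^2, t=47 um, V=69 V, d=5 um
Step 2: V^2 = 4761
Step 3: F = 184 * 8.854e-6 * 47 * 4761 / 5
F = 72.909 uN


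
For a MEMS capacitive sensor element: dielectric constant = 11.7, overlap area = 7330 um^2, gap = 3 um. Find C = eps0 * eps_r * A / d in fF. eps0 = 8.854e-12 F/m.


Step 1: Convert area to m^2: A = 7330e-12 m^2
Step 2: Convert gap to m: d = 3e-6 m
Step 3: C = eps0 * eps_r * A / d
C = 8.854e-12 * 11.7 * 7330e-12 / 3e-6
Step 4: Convert to fF (multiply by 1e15).
C = 253.11 fF


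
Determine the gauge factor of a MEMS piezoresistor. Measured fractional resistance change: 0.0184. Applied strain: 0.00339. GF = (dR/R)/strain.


Step 1: Identify values.
dR/R = 0.0184, strain = 0.00339
Step 2: GF = (dR/R) / strain = 0.0184 / 0.00339
GF = 5.4


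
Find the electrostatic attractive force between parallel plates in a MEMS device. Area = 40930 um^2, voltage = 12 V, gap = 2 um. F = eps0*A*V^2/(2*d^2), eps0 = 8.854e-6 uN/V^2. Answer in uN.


Step 1: Identify parameters.
eps0 = 8.854e-6 uN/V^2, A = 40930 um^2, V = 12 V, d = 2 um
Step 2: Compute V^2 = 12^2 = 144
Step 3: Compute d^2 = 2^2 = 4
Step 4: F = 0.5 * 8.854e-6 * 40930 * 144 / 4
F = 6.523 uN


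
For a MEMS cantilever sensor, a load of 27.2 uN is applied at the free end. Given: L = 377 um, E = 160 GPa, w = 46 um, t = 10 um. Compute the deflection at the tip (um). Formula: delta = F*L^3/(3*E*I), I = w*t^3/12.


Step 1: Calculate the second moment of area.
I = w * t^3 / 12 = 46 * 10^3 / 12 = 3833.3333 um^4
Step 2: Convert E to consistent units (1 GPa = 1000 uN/um^2).
E = 160 GPa = 160000 uN/um^2
Step 3: Calculate tip deflection.
delta = F * L^3 / (3 * E * I)
delta = 27.2 * 377^3 / (3 * 160000 * 3833.3333)
delta = 0.7921 um


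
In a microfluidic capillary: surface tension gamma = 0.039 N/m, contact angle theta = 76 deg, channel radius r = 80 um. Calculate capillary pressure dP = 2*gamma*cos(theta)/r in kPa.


Step 1: cos(76 deg) = 0.2419
Step 2: Convert r to m: r = 80e-6 m
Step 3: dP = 2 * 0.039 * 0.2419 / 80e-6 = 235.9 Pa
Step 4: Convert Pa to kPa (divide by 1000).
dP = 0.24 kPa


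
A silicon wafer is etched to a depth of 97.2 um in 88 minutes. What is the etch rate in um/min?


Step 1: Etch rate = depth / time
Step 2: rate = 97.2 / 88
rate = 1.105 um/min


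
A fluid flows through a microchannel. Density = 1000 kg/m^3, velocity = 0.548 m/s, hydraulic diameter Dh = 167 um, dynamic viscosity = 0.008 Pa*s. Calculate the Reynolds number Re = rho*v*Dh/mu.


Step 1: Convert Dh to meters: Dh = 167e-6 m
Step 2: Re = rho * v * Dh / mu
Re = 1000 * 0.548 * 167e-6 / 0.008
Re = 11.439


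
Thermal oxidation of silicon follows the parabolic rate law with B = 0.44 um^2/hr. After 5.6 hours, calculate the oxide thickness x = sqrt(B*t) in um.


Step 1: Compute B*t = 0.44 * 5.6 = 2.464
Step 2: x = sqrt(2.464)
x = 1.57 um


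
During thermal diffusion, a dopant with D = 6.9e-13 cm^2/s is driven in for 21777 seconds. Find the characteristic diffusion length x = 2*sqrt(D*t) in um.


Step 1: Compute D*t = 6.9e-13 * 21777 = 1.502613e-08 cm^2
Step 2: sqrt(D*t) = 1.22581e-04 cm
Step 3: x = 2 * 1.22581e-04 cm = 2.45162e-04 cm
Step 4: Convert to um (1 cm = 1e4 um): x = 2.452 um
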